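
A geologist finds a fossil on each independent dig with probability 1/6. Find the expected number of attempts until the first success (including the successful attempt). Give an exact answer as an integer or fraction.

6

For a geometric distribution, E[trials] = 1/p = 1/(1/6) = 6.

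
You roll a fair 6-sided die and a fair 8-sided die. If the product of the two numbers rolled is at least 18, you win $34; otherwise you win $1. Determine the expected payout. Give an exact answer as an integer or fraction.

107/8 dollars

E[payout] = (5/8)·1 + (3/8)·34 = 107/8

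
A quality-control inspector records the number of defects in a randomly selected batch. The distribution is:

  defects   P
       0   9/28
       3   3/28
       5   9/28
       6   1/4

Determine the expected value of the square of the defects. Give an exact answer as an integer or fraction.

18

E[X²] = (9/28)·0 + (3/28)·9 + (9/28)·25 + (1/4)·36
     = 18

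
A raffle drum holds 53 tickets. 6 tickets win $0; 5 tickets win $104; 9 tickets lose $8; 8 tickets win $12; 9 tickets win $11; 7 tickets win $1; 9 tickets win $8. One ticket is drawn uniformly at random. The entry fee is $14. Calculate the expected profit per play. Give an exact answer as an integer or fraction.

-20/53 dollars

E[payout] = (6/53)·0 + (5/53)·104 + (9/53)·(-8) + (8/53)·12 + (9/53)·11 + (7/53)·1 + (9/53)·8 = 722/53
Expected profit = 722/53 − 14 = -20/53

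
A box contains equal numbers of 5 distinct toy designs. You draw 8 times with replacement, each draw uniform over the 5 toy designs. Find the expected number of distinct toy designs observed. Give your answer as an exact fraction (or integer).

Let Xⱼ=1 if type j appears at least once. P(Xⱼ=1) = 1 − ((5−1)/5)^8 = 325089/390625.
E[#distinct] = 5·325089/390625 = 325089/78125.

325089/78125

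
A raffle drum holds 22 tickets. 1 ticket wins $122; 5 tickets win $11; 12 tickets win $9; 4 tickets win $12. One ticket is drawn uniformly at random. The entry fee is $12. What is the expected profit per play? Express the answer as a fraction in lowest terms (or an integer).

69/22 dollars

E[payout] = (1/22)·122 + (5/22)·11 + (12/22)·9 + (4/22)·12 = 333/22
Expected profit = 333/22 − 12 = 69/22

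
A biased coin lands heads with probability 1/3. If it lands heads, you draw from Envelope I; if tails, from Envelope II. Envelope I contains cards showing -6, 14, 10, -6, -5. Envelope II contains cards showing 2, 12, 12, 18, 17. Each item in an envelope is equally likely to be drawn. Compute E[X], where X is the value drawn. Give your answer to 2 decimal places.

8.60

E[X | Envelope I] = (-6 + 14 + 10 − 6 − 5)/5 = 7/5
E[X | Envelope II] = (2 + 12 + 12 + 18 + 17)/5 = 61/5
E[X] = (1/3)·7/5 + (2/3)·61/5 = 43/5 ≈ 8.60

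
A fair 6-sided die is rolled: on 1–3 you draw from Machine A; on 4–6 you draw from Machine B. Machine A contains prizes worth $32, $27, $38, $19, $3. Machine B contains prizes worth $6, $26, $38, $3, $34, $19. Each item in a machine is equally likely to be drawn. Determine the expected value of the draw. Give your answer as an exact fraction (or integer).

E[X | Machine A] = (32 + 27 + 38 + 19 + 3)/5 = 119/5
E[X | Machine B] = (6 + 26 + 38 + 3 + 34 + 19)/6 = 21
E[X] = (1/2)·119/5 + (1/2)·21 = 112/5

112/5 dollars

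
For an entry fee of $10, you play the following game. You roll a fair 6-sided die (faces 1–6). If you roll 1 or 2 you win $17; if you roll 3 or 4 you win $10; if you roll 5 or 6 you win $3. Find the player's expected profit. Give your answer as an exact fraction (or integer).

$0

E[payout] = (1/3)·3 + (1/3)·10 + (1/3)·17 = 10
Expected profit = 10 − 10 = 0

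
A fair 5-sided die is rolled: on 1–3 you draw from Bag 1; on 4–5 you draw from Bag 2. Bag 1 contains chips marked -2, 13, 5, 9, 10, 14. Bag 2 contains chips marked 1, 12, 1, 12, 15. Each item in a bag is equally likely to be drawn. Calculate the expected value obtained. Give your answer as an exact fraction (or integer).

E[X | Bag 1] = (-2 + 13 + 5 + 9 + 10 + 14)/6 = 49/6
E[X | Bag 2] = (1 + 12 + 1 + 12 + 15)/5 = 41/5
E[X] = (3/5)·49/6 + (2/5)·41/5 = 409/50

409/50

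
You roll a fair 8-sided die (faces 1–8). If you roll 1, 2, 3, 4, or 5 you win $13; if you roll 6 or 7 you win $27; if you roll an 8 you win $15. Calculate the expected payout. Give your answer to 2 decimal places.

$16.75

E[payout] = (5/8)·13 + (1/8)·15 + (1/4)·27 = 67/4
≈ $16.75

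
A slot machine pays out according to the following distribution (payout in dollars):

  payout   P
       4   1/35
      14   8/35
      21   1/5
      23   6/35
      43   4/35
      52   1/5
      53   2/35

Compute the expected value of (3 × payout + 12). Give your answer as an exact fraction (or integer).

507/5

E[3x+12] = (1/35)·24 + (8/35)·54 + (1/5)·75 + (6/35)·81 + (4/35)·141 + (1/5)·168 + (2/35)·171
     = 507/5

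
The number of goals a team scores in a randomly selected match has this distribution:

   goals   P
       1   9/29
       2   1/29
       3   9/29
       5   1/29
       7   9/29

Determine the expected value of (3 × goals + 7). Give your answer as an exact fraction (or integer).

E[3x+7] = (9/29)·10 + (1/29)·13 + (9/29)·16 + (1/29)·22 + (9/29)·28
     = 521/29

521/29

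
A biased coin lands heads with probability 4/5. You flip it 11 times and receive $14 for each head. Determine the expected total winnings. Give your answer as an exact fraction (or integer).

E[#heads] = 11·4/5 = 44/5 (linearity over flips).
E[winnings] = 14·44/5 = 616/5.

616/5 dollars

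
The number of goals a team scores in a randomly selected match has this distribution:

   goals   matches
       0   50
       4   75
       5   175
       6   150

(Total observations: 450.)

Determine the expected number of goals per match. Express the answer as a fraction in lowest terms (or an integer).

Total = 450, so P(goals=0) = 50/450, etc.
E[X] = (1/9)·0 + (1/6)·4 + (7/18)·5 + (1/3)·6
     = 83/18

83/18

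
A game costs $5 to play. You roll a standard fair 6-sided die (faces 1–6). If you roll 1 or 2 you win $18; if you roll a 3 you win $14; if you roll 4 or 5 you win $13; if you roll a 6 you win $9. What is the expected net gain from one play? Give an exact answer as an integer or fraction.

E[payout] = (1/6)·9 + (1/3)·13 + (1/6)·14 + (1/3)·18 = 85/6
Expected profit = 85/6 − 5 = 55/6

55/6 dollars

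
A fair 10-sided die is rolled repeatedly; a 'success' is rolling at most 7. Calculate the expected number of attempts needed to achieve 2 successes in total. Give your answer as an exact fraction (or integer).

20/7

By linearity (sum of 2 independent geometric waits), E[trials] = 2/p = 2/(7/10) = 20/7.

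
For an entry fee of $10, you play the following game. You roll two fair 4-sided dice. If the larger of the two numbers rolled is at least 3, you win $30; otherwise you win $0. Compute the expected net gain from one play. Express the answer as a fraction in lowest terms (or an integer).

25/2 dollars

E[payout] = (1/4)·0 + (3/4)·30 = 45/2
Expected profit = 45/2 − 10 = 25/2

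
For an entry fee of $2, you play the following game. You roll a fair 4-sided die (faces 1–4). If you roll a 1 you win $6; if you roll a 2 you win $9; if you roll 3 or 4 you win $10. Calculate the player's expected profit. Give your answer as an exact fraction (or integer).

E[payout] = (1/4)·6 + (1/4)·9 + (1/2)·10 = 35/4
Expected profit = 35/4 − 2 = 27/4

27/4 dollars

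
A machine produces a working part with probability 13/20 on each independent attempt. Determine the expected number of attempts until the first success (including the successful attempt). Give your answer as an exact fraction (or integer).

20/13

For a geometric distribution, E[trials] = 1/p = 1/(13/20) = 20/13.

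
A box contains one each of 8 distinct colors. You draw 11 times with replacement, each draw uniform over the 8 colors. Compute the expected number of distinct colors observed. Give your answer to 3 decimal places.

6.158

Let Xⱼ=1 if type j appears at least once. P(Xⱼ=1) = 1 − ((8−1)/8)^11 = 6612607849/8589934592.
E[#distinct] = 8·6612607849/8589934592 = 6612607849/1073741824.
≈ 6.158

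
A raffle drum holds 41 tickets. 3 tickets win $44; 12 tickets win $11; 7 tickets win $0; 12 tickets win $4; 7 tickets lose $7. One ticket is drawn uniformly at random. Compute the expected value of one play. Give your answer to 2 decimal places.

E[payout] = (3/41)·44 + (12/41)·11 + (7/41)·0 + (12/41)·4 + (7/41)·(-7) = 263/41
≈ $6.41

$6.41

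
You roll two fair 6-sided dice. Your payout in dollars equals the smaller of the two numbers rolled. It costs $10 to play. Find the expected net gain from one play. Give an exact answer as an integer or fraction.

Distribution of the smaller of the two numbers rolled: 1 w.p. 11/36, 2 w.p. 1/4, 3 w.p. 7/36, 4 w.p. 5/36, 5 w.p. 1/12, 6 w.p. 1/36
E[payout] = (11/36)·1 + (1/4)·2 + (7/36)·3 + (5/36)·4 + (1/12)·5 + (1/36)·6 = 91/36
Expected profit = 91/36 − 10 = -269/36

-269/36 dollars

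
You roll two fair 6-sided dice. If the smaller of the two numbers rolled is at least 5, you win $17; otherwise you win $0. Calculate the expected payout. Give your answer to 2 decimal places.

E[payout] = (8/9)·0 + (1/9)·17 = 17/9
≈ $1.89

$1.89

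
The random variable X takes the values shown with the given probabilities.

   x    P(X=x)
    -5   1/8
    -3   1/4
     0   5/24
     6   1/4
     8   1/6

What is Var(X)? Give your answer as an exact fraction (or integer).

E[X] = (1/8)·(-5) + (1/4)·(-3) + (5/24)·0 + (1/4)·6 + (1/6)·8 = 35/24
E[X²] = (1/8)·25 + (1/4)·9 + (5/24)·0 + (1/4)·36 + (1/6)·64 = 601/24
Var(X) = 601/24 − (35/24)² = 13199/576

13199/576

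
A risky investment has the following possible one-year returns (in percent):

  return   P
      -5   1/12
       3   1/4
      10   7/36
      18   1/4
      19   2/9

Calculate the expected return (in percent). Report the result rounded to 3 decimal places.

11.000

E[X] = (1/12)·(-5) + (1/4)·3 + (7/36)·10 + (1/4)·18 + (2/9)·19
     = 11 ≈ 11.000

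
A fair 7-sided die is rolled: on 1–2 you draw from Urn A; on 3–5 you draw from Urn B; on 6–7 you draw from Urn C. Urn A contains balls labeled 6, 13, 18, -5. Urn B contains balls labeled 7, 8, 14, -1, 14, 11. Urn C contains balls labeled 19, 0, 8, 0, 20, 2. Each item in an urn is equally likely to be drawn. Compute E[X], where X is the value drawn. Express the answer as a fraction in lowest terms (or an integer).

353/42

E[X | Urn A] = (6 + 13 + 18 − 5)/4 = 8
E[X | Urn B] = (7 + 8 + 14 − 1 + 14 + 11)/6 = 53/6
E[X | Urn C] = (19 + 0 + 8 + 0 + 20 + 2)/6 = 49/6
E[X] = (2/7)·8 + (3/7)·53/6 + (2/7)·49/6 = 353/42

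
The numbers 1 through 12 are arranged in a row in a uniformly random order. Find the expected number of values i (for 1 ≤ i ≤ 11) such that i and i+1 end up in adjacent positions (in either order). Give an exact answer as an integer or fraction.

11/6

For each i ∈ {1,…,11}, let Xᵢ = 1 if i and i+1 are adjacent. P(Xᵢ=1) = 2·(12−1)!/12! = 2/12.
By linearity, E[ΣXᵢ] = (11)·(2/12) = 11/6.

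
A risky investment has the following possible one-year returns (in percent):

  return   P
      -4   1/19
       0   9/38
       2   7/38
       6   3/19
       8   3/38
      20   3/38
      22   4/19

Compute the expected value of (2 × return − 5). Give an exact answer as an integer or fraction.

207/19

E[2x-5] = (1/19)·(-13) + (9/38)·(-5) + (7/38)·(-1) + (3/19)·7 + (3/38)·11 + (3/38)·35 + (4/19)·39
     = 207/19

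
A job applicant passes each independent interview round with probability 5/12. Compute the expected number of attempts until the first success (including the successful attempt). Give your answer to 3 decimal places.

For a geometric distribution, E[trials] = 1/p = 1/(5/12) = 12/5.
≈ 2.400

2.400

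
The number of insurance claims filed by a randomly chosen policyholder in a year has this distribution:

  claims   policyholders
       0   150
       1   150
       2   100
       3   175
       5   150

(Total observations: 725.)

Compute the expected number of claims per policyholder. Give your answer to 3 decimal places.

Total = 725, so P(claims=0) = 150/725, etc.
E[X] = (6/29)·0 + (6/29)·1 + (4/29)·2 + (7/29)·3 + (6/29)·5
     = 65/29 ≈ 2.241

2.241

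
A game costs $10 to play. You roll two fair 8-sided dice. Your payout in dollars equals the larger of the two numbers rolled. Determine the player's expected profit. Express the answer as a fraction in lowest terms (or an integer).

-67/16 dollars

Distribution of the larger of the two numbers rolled: 1 w.p. 1/64, 2 w.p. 3/64, 3 w.p. 5/64, 4 w.p. 7/64, 5 w.p. 9/64, 6 w.p. 11/64, …
E[payout] = (1/64)·1 + (3/64)·2 + (5/64)·3 + (7/64)·4 + (9/64)·5 + (11/64)·6 + (13/64)·7 + (15/64)·8 = 93/16
Expected profit = 93/16 − 10 = -67/16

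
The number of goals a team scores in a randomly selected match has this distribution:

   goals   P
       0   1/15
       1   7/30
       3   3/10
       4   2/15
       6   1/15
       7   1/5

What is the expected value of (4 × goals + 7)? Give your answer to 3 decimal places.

E[4x+7] = (1/15)·7 + (7/30)·11 + (3/10)·19 + (2/15)·23 + (1/15)·31 + (1/5)·35
     = 313/15 ≈ 20.867

20.867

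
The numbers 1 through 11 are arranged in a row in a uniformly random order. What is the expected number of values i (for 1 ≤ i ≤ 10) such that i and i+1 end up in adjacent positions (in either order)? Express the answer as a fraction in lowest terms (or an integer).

For each i ∈ {1,…,10}, let Xᵢ = 1 if i and i+1 are adjacent. P(Xᵢ=1) = 2·(11−1)!/11! = 2/11.
By linearity, E[ΣXᵢ] = (10)·(2/11) = 20/11.

20/11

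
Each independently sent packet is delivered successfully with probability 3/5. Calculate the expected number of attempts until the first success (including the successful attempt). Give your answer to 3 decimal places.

1.667

For a geometric distribution, E[trials] = 1/p = 1/(3/5) = 5/3.
≈ 1.667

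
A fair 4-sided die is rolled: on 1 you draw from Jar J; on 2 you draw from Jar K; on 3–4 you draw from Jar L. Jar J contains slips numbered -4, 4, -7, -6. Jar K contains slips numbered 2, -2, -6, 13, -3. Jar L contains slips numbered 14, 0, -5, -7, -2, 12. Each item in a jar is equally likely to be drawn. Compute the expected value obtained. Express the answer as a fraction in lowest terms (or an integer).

E[X | Jar J] = (-4 + 4 − 7 − 6)/4 = -13/4
E[X | Jar K] = (2 − 2 − 6 + 13 − 3)/5 = 4/5
E[X | Jar L] = (14 + 0 − 5 − 7 − 2 + 12)/6 = 2
E[X] = (1/4)·(-13/4) + (1/4)·4/5 + (1/2)·2 = 31/80

31/80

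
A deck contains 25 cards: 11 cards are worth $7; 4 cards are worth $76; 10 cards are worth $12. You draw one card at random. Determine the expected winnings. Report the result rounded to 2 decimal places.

E[payout] = (11/25)·7 + (4/25)·76 + (10/25)·12 = 501/25
≈ $20.04

$20.04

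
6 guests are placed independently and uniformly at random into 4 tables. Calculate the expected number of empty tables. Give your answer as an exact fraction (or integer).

729/1024

Let Xⱼ=1 if table j is empty. P(Xⱼ=1) = ((4-1)/4)^6 = 729/4096.
By linearity, E[#empty] = 4·729/4096 = 729/1024.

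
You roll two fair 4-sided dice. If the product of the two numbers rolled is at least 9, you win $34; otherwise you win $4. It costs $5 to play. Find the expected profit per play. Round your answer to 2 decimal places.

$6.50

E[payout] = (3/4)·4 + (1/4)·34 = 23/2
Expected profit = 23/2 − 5 = 13/2 ≈ $6.50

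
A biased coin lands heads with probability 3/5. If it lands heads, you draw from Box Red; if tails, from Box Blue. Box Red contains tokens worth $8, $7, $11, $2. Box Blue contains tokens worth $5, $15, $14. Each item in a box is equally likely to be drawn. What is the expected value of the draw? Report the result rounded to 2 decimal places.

E[X | Box Red] = (8 + 7 + 11 + 2)/4 = 7
E[X | Box Blue] = (5 + 15 + 14)/3 = 34/3
E[X] = (3/5)·7 + (2/5)·34/3 = 131/15 ≈ 8.73

$8.73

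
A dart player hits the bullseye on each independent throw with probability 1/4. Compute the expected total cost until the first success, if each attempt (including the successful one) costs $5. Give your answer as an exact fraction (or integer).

$20

E[#attempts] = 1/p = 4; E[cost] = 5·4 = 20.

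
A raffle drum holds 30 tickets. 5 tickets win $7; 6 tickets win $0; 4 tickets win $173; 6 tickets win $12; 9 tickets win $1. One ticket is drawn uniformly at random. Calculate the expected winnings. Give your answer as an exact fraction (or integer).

E[payout] = (5/30)·7 + (6/30)·0 + (4/30)·173 + (6/30)·12 + (9/30)·1 = 404/15

404/15 dollars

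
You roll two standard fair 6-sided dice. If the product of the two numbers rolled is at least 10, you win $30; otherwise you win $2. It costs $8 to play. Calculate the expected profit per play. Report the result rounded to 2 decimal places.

$8.78

E[payout] = (17/36)·2 + (19/36)·30 = 151/9
Expected profit = 151/9 − 8 = 79/9 ≈ $8.78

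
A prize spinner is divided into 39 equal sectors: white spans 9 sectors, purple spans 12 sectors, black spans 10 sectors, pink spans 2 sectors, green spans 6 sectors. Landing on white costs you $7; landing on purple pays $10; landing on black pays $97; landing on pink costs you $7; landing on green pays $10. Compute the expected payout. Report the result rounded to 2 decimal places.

E[payout] = (9/39)·(-7) + (12/39)·10 + (10/39)·97 + (2/39)·(-7) + (6/39)·10 = 1073/39
≈ $27.51

$27.51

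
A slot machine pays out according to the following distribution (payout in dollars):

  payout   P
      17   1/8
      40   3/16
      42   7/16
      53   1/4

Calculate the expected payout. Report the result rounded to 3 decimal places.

$41.250

E[X] = (1/8)·17 + (3/16)·40 + (7/16)·42 + (1/4)·53
     = 165/4 ≈ 41.250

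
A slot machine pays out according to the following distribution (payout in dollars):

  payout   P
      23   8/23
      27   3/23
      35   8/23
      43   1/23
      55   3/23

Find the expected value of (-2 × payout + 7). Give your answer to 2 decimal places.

-58.48

E[-2x+7] = (8/23)·(-39) + (3/23)·(-47) + (8/23)·(-63) + (1/23)·(-79) + (3/23)·(-103)
     = -1345/23 ≈ -58.48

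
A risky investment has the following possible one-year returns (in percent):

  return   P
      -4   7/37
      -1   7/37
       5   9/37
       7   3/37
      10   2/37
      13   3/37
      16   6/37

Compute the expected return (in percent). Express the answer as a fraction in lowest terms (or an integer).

E[X] = (7/37)·(-4) + (7/37)·(-1) + (9/37)·5 + (3/37)·7 + (2/37)·10 + (3/37)·13 + (6/37)·16
     = 186/37

186/37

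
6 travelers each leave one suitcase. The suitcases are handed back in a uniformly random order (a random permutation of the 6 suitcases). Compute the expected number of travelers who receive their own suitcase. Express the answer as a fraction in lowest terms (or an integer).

Let Xᵢ = 1 if person i gets their own suitcase. For each i, P(Xᵢ=1) = 1/6.
By linearity of expectation, E[X₁+…+X_6] = 6·(1/6) = 1.

1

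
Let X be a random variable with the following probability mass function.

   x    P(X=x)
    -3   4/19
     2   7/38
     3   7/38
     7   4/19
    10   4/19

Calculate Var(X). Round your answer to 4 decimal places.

20.6932

E[X] = (4/19)·(-3) + (7/38)·2 + (7/38)·3 + (4/19)·7 + (4/19)·10 = 147/38
E[X²] = (4/19)·9 + (7/38)·4 + (7/38)·9 + (4/19)·49 + (4/19)·100 = 1355/38
Var(X) = 1355/38 − (147/38)² = 29881/1444 ≈ 20.6932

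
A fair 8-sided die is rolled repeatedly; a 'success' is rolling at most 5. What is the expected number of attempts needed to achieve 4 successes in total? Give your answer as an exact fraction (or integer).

32/5

By linearity (sum of 4 independent geometric waits), E[trials] = 4/p = 4/(5/8) = 32/5.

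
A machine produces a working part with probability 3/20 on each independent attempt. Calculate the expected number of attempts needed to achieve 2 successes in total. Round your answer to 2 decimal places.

By linearity (sum of 2 independent geometric waits), E[trials] = 2/p = 2/(3/20) = 40/3.
≈ 13.33

13.33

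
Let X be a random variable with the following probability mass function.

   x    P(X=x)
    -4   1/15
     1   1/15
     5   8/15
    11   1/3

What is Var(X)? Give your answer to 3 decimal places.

E[X] = (1/15)·(-4) + (1/15)·1 + (8/15)·5 + (1/3)·11 = 92/15
E[X²] = (1/15)·16 + (1/15)·1 + (8/15)·25 + (1/3)·121 = 274/5
Var(X) = 274/5 − (92/15)² = 3866/225 ≈ 17.182

17.182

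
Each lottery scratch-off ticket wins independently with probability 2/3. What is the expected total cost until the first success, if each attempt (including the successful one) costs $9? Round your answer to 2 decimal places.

E[#attempts] = 1/p = 3/2; E[cost] = 9·3/2 = 27/2.
≈ 13.50

$13.50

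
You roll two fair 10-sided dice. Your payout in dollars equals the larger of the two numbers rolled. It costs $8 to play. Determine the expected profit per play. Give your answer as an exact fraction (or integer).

Distribution of the larger of the two numbers rolled: 1 w.p. 1/100, 2 w.p. 3/100, 3 w.p. 1/20, 4 w.p. 7/100, 5 w.p. 9/100, 6 w.p. 11/100, …
E[payout] = (1/100)·1 + (3/100)·2 + (1/20)·3 + (7/100)·4 + (9/100)·5 + (11/100)·6 + (13/100)·7 + (3/20)·8 + (17/100)·9 + (19/100)·10 = 143/20
Expected profit = 143/20 − 8 = -17/20

-17/20 dollars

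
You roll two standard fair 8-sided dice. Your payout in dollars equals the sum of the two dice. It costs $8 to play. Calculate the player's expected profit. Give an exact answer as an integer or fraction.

$1

Distribution of the sum of the two dice: 2 w.p. 1/64, 3 w.p. 1/32, 4 w.p. 3/64, 5 w.p. 1/16, 6 w.p. 5/64, 7 w.p. 3/32, …
E[payout] = (1/64)·2 + (1/32)·3 + (3/64)·4 + (1/16)·5 + (5/64)·6 + (3/32)·7 + (7/64)·8 + (1/8)·9 + (7/64)·10 + (3/32)·11 + (5/64)·12 + (1/16)·13 + (3/64)·14 + (1/32)·15 + (1/64)·16 = 9
Expected profit = 9 − 8 = 1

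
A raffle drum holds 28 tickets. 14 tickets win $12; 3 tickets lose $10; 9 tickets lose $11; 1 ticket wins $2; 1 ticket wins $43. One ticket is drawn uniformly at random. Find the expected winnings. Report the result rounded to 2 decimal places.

$3.00

E[payout] = (14/28)·12 + (3/28)·(-10) + (9/28)·(-11) + (1/28)·2 + (1/28)·43 = 3
≈ $3.00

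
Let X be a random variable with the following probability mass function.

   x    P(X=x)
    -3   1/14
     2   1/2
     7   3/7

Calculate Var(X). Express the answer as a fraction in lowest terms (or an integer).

1825/196

E[X] = (1/14)·(-3) + (1/2)·2 + (3/7)·7 = 53/14
E[X²] = (1/14)·9 + (1/2)·4 + (3/7)·49 = 331/14
Var(X) = 331/14 − (53/14)² = 1825/196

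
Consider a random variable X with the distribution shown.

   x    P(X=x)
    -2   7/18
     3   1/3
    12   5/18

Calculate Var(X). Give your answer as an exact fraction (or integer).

2585/81

E[X] = (7/18)·(-2) + (1/3)·3 + (5/18)·12 = 32/9
E[X²] = (7/18)·4 + (1/3)·9 + (5/18)·144 = 401/9
Var(X) = 401/9 − (32/9)² = 2585/81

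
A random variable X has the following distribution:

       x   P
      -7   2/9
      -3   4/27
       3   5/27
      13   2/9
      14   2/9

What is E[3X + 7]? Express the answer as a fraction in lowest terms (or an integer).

E[3x+7] = (2/9)·(-14) + (4/27)·(-2) + (5/27)·16 + (2/9)·46 + (2/9)·49
     = 62/3

62/3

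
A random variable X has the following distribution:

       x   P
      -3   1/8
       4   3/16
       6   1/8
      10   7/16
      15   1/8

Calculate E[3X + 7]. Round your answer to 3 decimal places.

29.125

E[3x+7] = (1/8)·(-2) + (3/16)·19 + (1/8)·25 + (7/16)·37 + (1/8)·52
     = 233/8 ≈ 29.125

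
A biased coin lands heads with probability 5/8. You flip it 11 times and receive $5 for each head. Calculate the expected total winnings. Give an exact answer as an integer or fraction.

275/8 dollars

E[#heads] = 11·5/8 = 55/8 (linearity over flips).
E[winnings] = 5·55/8 = 275/8.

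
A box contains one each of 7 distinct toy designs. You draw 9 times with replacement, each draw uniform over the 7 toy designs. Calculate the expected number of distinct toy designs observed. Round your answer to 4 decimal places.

Let Xⱼ=1 if type j appears at least once. P(Xⱼ=1) = 1 − ((7−1)/7)^9 = 30275911/40353607.
E[#distinct] = 7·30275911/40353607 = 30275911/5764801.
≈ 5.2519

5.2519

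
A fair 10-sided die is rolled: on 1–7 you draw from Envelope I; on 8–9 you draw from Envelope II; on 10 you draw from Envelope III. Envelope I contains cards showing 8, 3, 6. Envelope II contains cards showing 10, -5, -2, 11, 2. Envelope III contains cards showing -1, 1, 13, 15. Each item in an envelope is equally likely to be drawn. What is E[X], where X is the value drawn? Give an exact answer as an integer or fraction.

E[X | Envelope I] = (8 + 3 + 6)/3 = 17/3
E[X | Envelope II] = (10 − 5 − 2 + 11 + 2)/5 = 16/5
E[X | Envelope III] = (-1 + 1 + 13 + 15)/4 = 7
E[X] = (7/10)·17/3 + (1/5)·16/5 + (1/10)·7 = 398/75

398/75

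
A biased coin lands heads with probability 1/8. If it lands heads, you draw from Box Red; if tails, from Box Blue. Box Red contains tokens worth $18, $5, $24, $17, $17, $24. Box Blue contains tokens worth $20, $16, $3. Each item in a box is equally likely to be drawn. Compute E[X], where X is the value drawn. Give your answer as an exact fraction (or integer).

217/16 dollars

E[X | Box Red] = (18 + 5 + 24 + 17 + 17 + 24)/6 = 35/2
E[X | Box Blue] = (20 + 16 + 3)/3 = 13
E[X] = (1/8)·35/2 + (7/8)·13 = 217/16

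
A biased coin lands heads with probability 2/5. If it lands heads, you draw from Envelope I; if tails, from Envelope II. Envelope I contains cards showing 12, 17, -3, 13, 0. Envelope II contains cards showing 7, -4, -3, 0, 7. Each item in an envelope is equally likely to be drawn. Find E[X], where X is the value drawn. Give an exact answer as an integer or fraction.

E[X | Envelope I] = (12 + 17 − 3 + 13 + 0)/5 = 39/5
E[X | Envelope II] = (7 − 4 − 3 + 0 + 7)/5 = 7/5
E[X] = (2/5)·39/5 + (3/5)·7/5 = 99/25

99/25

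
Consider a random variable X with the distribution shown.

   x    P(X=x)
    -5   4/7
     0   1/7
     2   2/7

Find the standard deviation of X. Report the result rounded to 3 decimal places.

3.194

E[X] = -16/7, E[X²] = 108/7
Var(X) = E[X²] − (E[X])² = 108/7 − 256/49 = 500/49
SD(X) = √(500/49) ≈ 3.194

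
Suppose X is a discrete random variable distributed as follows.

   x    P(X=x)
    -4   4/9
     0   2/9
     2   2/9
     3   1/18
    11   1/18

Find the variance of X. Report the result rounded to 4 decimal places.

E[X] = (4/9)·(-4) + (2/9)·0 + (2/9)·2 + (1/18)·3 + (1/18)·11 = -5/9
E[X²] = (4/9)·16 + (2/9)·0 + (2/9)·4 + (1/18)·9 + (1/18)·121 = 137/9
Var(X) = 137/9 − (-5/9)² = 1208/81 ≈ 14.9136

14.9136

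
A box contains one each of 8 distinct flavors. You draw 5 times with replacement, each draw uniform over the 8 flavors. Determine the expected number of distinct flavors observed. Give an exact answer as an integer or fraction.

Let Xⱼ=1 if type j appears at least once. P(Xⱼ=1) = 1 − ((8−1)/8)^5 = 15961/32768.
E[#distinct] = 8·15961/32768 = 15961/4096.

15961/4096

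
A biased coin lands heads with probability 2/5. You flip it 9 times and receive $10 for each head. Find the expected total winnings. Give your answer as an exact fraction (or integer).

E[#heads] = 9·2/5 = 18/5 (linearity over flips).
E[winnings] = 10·18/5 = 36.

$36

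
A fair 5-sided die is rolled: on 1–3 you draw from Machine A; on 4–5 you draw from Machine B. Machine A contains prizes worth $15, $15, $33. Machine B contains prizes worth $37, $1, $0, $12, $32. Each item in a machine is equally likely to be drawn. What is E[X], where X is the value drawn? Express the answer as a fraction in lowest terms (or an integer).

E[X | Machine A] = (15 + 15 + 33)/3 = 21
E[X | Machine B] = (37 + 1 + 0 + 12 + 32)/5 = 82/5
E[X] = (3/5)·21 + (2/5)·82/5 = 479/25

479/25 dollars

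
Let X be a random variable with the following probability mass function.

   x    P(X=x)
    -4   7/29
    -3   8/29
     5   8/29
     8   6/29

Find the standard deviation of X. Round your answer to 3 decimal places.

E[X] = 36/29, E[X²] = 768/29
Var(X) = E[X²] − (E[X])² = 768/29 − 1296/841 = 20976/841
SD(X) = √(20976/841) ≈ 4.994

4.994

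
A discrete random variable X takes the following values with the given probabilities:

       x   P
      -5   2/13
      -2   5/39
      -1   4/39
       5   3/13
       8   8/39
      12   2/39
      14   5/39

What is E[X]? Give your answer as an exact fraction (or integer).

E[X] = (2/13)·(-5) + (5/39)·(-2) + (4/39)·(-1) + (3/13)·5 + (8/39)·8 + (2/39)·12 + (5/39)·14
     = 53/13

53/13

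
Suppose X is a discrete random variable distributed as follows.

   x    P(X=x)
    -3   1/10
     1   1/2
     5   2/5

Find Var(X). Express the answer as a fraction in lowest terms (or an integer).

E[X] = (1/10)·(-3) + (1/2)·1 + (2/5)·5 = 11/5
E[X²] = (1/10)·9 + (1/2)·1 + (2/5)·25 = 57/5
Var(X) = 57/5 − (11/5)² = 164/25

164/25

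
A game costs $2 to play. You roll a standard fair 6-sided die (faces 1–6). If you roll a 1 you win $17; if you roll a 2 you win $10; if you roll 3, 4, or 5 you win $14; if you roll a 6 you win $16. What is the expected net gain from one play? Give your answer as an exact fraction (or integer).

E[payout] = (1/6)·10 + (1/2)·14 + (1/6)·16 + (1/6)·17 = 85/6
Expected profit = 85/6 − 2 = 73/6

73/6 dollars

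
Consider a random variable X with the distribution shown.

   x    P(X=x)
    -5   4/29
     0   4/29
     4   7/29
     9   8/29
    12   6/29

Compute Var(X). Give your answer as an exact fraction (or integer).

26892/841

E[X] = (4/29)·(-5) + (4/29)·0 + (7/29)·4 + (8/29)·9 + (6/29)·12 = 152/29
E[X²] = (4/29)·25 + (4/29)·0 + (7/29)·16 + (8/29)·81 + (6/29)·144 = 1724/29
Var(X) = 1724/29 − (152/29)² = 26892/841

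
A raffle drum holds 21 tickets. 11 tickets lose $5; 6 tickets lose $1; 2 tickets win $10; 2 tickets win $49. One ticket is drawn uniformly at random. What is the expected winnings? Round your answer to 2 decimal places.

$2.71

E[payout] = (11/21)·(-5) + (6/21)·(-1) + (2/21)·10 + (2/21)·49 = 19/7
≈ $2.71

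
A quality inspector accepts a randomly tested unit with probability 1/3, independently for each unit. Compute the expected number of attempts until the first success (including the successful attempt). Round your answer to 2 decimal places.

For a geometric distribution, E[trials] = 1/p = 1/(1/3) = 3.
≈ 3.00

3.00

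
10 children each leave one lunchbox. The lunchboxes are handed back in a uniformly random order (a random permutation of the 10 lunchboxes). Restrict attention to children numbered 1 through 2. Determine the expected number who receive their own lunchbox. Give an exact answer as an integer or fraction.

1/5

Let Xᵢ = 1 if person i gets their own lunchbox. For each i, P(Xᵢ=1) = 1/10.
By linearity of expectation, E[X₁+…+X_2] = 2·(1/10) = 1/5.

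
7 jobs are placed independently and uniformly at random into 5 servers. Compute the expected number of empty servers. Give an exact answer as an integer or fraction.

16384/15625

Let Xⱼ=1 if server j is empty. P(Xⱼ=1) = ((5-1)/5)^7 = 16384/78125.
By linearity, E[#empty] = 5·16384/78125 = 16384/15625.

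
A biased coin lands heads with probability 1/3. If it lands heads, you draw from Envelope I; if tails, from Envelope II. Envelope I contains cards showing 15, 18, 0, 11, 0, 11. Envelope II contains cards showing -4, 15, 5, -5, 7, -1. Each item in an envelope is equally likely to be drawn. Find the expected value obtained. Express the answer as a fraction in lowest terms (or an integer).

E[X | Envelope I] = (15 + 18 + 0 + 11 + 0 + 11)/6 = 55/6
E[X | Envelope II] = (-4 + 15 + 5 − 5 + 7 − 1)/6 = 17/6
E[X] = (1/3)·55/6 + (2/3)·17/6 = 89/18

89/18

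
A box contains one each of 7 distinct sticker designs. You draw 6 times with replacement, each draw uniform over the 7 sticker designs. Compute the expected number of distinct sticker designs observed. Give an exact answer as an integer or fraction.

Let Xⱼ=1 if type j appears at least once. P(Xⱼ=1) = 1 − ((7−1)/7)^6 = 70993/117649.
E[#distinct] = 7·70993/117649 = 70993/16807.

70993/16807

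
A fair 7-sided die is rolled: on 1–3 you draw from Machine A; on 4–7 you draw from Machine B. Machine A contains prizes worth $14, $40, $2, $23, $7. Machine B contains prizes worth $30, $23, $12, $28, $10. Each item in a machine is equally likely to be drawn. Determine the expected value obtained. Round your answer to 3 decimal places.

E[X | Machine A] = (14 + 40 + 2 + 23 + 7)/5 = 86/5
E[X | Machine B] = (30 + 23 + 12 + 28 + 10)/5 = 103/5
E[X] = (3/7)·86/5 + (4/7)·103/5 = 134/7 ≈ 19.143

$19.143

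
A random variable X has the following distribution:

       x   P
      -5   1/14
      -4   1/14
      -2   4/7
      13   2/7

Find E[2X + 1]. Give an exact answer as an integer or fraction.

34/7

E[2x+1] = (1/14)·(-9) + (1/14)·(-7) + (4/7)·(-3) + (2/7)·27
     = 34/7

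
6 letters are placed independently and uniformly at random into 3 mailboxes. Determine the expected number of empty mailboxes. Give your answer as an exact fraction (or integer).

64/243

Let Xⱼ=1 if mailbox j is empty. P(Xⱼ=1) = ((3-1)/3)^6 = 64/729.
By linearity, E[#empty] = 3·64/729 = 64/243.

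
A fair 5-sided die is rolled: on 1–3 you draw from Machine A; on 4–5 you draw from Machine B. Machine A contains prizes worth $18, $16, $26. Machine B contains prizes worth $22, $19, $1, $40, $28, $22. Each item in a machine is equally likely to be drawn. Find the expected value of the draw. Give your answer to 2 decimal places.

E[X | Machine A] = (18 + 16 + 26)/3 = 20
E[X | Machine B] = (22 + 19 + 1 + 40 + 28 + 22)/6 = 22
E[X] = (3/5)·20 + (2/5)·22 = 104/5 ≈ 20.80

$20.80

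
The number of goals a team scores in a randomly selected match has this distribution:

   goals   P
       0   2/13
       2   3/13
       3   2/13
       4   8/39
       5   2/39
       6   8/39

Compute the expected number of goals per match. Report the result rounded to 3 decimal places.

E[X] = (2/13)·0 + (3/13)·2 + (2/13)·3 + (8/39)·4 + (2/39)·5 + (8/39)·6
     = 42/13 ≈ 3.231

3.231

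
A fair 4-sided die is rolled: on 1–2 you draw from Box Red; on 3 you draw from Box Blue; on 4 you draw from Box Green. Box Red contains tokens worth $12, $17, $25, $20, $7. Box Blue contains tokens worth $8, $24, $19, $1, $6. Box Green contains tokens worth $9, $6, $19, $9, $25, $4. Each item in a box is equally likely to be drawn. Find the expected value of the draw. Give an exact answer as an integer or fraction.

$14

E[X | Box Red] = (12 + 17 + 25 + 20 + 7)/5 = 81/5
E[X | Box Blue] = (8 + 24 + 19 + 1 + 6)/5 = 58/5
E[X | Box Green] = (9 + 6 + 19 + 9 + 25 + 4)/6 = 12
E[X] = (1/2)·81/5 + (1/4)·58/5 + (1/4)·12 = 14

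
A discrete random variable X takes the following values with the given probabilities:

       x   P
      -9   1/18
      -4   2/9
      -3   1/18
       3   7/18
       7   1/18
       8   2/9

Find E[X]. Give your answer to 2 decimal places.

1.78

E[X] = (1/18)·(-9) + (2/9)·(-4) + (1/18)·(-3) + (7/18)·3 + (1/18)·7 + (2/9)·8
     = 16/9 ≈ 1.78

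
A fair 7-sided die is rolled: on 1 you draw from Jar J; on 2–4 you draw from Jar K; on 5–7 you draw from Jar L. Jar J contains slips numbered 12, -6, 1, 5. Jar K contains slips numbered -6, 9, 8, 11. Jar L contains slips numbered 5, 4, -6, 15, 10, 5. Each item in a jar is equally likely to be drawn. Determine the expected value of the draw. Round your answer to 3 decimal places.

5.143

E[X | Jar J] = (12 − 6 + 1 + 5)/4 = 3
E[X | Jar K] = (-6 + 9 + 8 + 11)/4 = 11/2
E[X | Jar L] = (5 + 4 − 6 + 15 + 10 + 5)/6 = 11/2
E[X] = (1/7)·3 + (3/7)·11/2 + (3/7)·11/2 = 36/7 ≈ 5.143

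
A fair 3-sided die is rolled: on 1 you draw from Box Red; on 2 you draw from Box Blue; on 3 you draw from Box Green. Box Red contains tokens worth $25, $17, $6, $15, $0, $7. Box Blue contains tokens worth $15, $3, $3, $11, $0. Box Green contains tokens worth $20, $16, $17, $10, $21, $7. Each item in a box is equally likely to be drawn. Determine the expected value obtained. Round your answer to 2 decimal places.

E[X | Box Red] = (25 + 17 + 6 + 15 + 0 + 7)/6 = 35/3
E[X | Box Blue] = (15 + 3 + 3 + 11 + 0)/5 = 32/5
E[X | Box Green] = (20 + 16 + 17 + 10 + 21 + 7)/6 = 91/6
E[X] = (1/3)·35/3 + (1/3)·32/5 + (1/3)·91/6 = 997/90 ≈ 11.08

$11.08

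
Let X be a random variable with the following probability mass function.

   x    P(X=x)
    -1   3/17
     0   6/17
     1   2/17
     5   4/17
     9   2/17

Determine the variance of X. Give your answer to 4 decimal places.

10.9689

E[X] = (3/17)·(-1) + (6/17)·0 + (2/17)·1 + (4/17)·5 + (2/17)·9 = 37/17
E[X²] = (3/17)·1 + (6/17)·0 + (2/17)·1 + (4/17)·25 + (2/17)·81 = 267/17
Var(X) = 267/17 − (37/17)² = 3170/289 ≈ 10.9689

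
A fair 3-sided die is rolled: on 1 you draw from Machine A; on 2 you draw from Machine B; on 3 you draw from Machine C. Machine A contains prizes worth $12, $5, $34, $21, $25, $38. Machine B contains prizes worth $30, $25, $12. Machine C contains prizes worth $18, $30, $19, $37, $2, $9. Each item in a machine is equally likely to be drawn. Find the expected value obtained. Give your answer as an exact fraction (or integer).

E[X | Machine A] = (12 + 5 + 34 + 21 + 25 + 38)/6 = 45/2
E[X | Machine B] = (30 + 25 + 12)/3 = 67/3
E[X | Machine C] = (18 + 30 + 19 + 37 + 2 + 9)/6 = 115/6
E[X] = (1/3)·45/2 + (1/3)·67/3 + (1/3)·115/6 = 64/3

64/3 dollars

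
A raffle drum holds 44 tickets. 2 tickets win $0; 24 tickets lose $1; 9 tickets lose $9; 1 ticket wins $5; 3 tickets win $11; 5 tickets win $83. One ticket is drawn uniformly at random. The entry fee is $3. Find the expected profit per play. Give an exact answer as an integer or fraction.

54/11 dollars

E[payout] = (2/44)·0 + (24/44)·(-1) + (9/44)·(-9) + (1/44)·5 + (3/44)·11 + (5/44)·83 = 87/11
Expected profit = 87/11 − 3 = 54/11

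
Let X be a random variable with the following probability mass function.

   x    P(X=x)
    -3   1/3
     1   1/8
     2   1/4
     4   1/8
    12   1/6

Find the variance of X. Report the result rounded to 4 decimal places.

E[X] = (1/3)·(-3) + (1/8)·1 + (1/4)·2 + (1/8)·4 + (1/6)·12 = 17/8
E[X²] = (1/3)·9 + (1/8)·1 + (1/4)·4 + (1/8)·16 + (1/6)·144 = 241/8
Var(X) = 241/8 − (17/8)² = 1639/64 ≈ 25.6094

25.6094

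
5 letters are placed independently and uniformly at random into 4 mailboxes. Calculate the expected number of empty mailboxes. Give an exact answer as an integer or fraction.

243/256

Let Xⱼ=1 if mailbox j is empty. P(Xⱼ=1) = ((4-1)/4)^5 = 243/1024.
By linearity, E[#empty] = 4·243/1024 = 243/256.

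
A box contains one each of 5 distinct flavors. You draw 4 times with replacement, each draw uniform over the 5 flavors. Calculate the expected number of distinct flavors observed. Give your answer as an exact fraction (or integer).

369/125

Let Xⱼ=1 if type j appears at least once. P(Xⱼ=1) = 1 − ((5−1)/5)^4 = 369/625.
E[#distinct] = 5·369/625 = 369/125.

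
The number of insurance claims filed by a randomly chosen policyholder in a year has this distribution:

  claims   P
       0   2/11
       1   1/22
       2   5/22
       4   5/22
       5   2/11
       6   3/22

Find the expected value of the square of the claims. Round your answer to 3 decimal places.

E[X²] = (2/11)·0 + (1/22)·1 + (5/22)·4 + (5/22)·16 + (2/11)·25 + (3/22)·36
     = 309/22 ≈ 14.045

14.045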